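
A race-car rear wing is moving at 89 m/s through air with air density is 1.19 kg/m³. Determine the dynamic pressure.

q = 4710 Pa

q = ½ρv² = ½ × 1.19 × 89² = 4710 Pa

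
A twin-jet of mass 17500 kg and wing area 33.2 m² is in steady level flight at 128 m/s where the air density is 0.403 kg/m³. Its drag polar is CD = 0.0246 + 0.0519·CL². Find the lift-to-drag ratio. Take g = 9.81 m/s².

L/D = 10.3

In steady level flight, lift balances weight: W = mg = 17500 × 9.81 = 1.7168×10^5 N.
Dynamic pressure q = 0.5 × 0.403 × 128² = 3301 Pa.
Required CL = L/(qS) = 1.7168×10^5/(3301·33.2) = 1.566.
CD = 0.0246 + 0.0519 × 1.566² = 0.1519.
L/D = CL/CD = 1.566 / 0.1519 = 10.3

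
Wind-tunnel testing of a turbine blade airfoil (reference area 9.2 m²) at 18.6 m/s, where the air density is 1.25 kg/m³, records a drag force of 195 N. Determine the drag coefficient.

CD = 0.098

From D = ½ρv²S·CD, rearranging gives CD = 2D/(ρv²S).
CD = 2 × 195 / (1.25 × 18.6² × 9.2) = 0.098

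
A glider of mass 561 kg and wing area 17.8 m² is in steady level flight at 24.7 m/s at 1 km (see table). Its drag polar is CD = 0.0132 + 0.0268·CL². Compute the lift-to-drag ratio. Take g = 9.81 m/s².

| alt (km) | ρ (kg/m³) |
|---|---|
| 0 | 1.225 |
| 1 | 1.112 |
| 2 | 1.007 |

At 1 km, from the table: ρ = 1.112 kg/m³.
In steady level flight, lift balances weight: W = mg = 561 × 9.81 = 5503.4 N.
q = ½ρv² = ½ × 1.112 × 24.7² = 339.2 Pa.
CL = W/(q·S) = 5503.4 / (339.2 × 17.8) = 0.9115.
CD = 0.0132 + 0.0268 × 0.9115² = 0.03546.
L/D = CL/CD = 0.9115 / 0.03546 = 25.7

L/D = 25.7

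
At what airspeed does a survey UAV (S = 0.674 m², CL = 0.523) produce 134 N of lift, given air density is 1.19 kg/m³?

L = ½ρv²S·CL ⇒ v = √(2L/(ρ·S·CL))
v = √(2 × 134 / (1.19 × 0.674 × 0.523)) = √638.9 = 25.3 m/s

v = 25.3 m/s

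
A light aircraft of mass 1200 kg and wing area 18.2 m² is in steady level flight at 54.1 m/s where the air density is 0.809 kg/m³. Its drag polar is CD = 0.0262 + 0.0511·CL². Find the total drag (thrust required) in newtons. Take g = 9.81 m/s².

D = 893 N

In steady level flight, lift balances weight: W = mg = 1200 × 9.81 = 11772 N.
q = ½ρv² = ½ × 0.809 × 54.1² = 1184 Pa.
Required CL = L/(qS) = 11772/(1184·18.2) = 0.5463.
CD = 0.0262 + 0.0511 × 0.5463² = 0.04145.
D = q·S·CD = 1184 × 18.2 × 0.04145 = 893.2 N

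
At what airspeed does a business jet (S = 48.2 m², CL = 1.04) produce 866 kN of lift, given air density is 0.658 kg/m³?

v = 229 m/s

L = ½ρv²S·CL ⇒ v = √(2L/(ρ·S·CL))
v = √(2 × 8.66×10^5 / (0.658 × 48.2 × 1.04)) = √52510 = 229 m/s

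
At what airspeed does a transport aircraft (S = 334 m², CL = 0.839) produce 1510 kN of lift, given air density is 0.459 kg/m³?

v = 153 m/s

L = ½ρv²S·CL ⇒ v = √(2L/(ρ·S·CL))
v = √(2 × 1.51×10^6 / (0.459 × 334 × 0.839)) = √23480 = 153 m/s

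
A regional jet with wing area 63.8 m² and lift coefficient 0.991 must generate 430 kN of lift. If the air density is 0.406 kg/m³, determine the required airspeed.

v = 183 m/s

L = ½ρv²S·CL ⇒ v = √(2L/(ρ·S·CL))
v = √(2 × 4.3×10^5 / (0.406 × 63.8 × 0.991)) = √33500 = 183 m/s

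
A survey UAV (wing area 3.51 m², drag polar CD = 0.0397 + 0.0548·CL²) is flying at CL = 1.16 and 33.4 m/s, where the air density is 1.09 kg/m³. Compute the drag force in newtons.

D = 242 N

CD = 0.0397 + 0.0548 × 1.16² = 0.1134
D = ½ρv²S·CD = ½ × 1.09 × 33.4² × 3.51 × 0.1134 = 242 N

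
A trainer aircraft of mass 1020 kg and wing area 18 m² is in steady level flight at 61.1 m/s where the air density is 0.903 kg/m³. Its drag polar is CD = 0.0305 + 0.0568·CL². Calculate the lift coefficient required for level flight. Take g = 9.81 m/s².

CL = 0.33

Level flight ⇒ L = W = m·g = 1020 × 9.81 = 10006 N.
Dynamic pressure q = 0.5 × 0.903 × 61.1² = 1686 Pa.
CL = W/(q·S) = 10006 / (1686 × 18) = 0.3298.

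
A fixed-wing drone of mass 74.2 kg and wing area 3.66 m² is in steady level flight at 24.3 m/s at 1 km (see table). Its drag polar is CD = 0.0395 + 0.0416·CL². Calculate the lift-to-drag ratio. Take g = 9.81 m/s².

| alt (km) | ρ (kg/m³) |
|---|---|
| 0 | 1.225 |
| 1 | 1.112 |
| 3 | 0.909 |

L/D = 11.1

At 1 km, from the table: ρ = 1.112 kg/m³.
Weight W = mg = 74.2 × 9.81 = 727.9 N; in level flight L = W.
Dynamic pressure q = 0.5 × 1.112 × 24.3² = 328.3 Pa.
CL = 2W/(ρv²S) = 2×727.9/(1.112×24.3²×3.66) = 0.6058.
CD = 0.0395 + 0.0416 × 0.6058² = 0.05477.
L/D = CL/CD = 0.6058 / 0.05477 = 11.1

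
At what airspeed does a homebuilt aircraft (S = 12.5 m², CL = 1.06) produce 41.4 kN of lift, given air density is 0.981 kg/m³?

L = ½ρv²S·CL ⇒ v = √(2L/(ρ·S·CL))
v = √(2 × 41400 / (0.981 × 12.5 × 1.06)) = √6370 = 79.8 m/s

v = 79.8 m/s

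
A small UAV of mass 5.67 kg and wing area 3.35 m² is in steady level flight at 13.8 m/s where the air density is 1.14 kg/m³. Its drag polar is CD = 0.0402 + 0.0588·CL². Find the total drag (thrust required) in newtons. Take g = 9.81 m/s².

D = 15.1 N

In steady level flight, lift balances weight: W = mg = 5.67 × 9.81 = 55.623 N.
Dynamic pressure q = 0.5 × 1.14 × 13.8² = 108.6 Pa.
CL = 2W/(ρv²S) = 2×55.623/(1.14×13.8²×3.35) = 0.153.
CD = 0.0402 + 0.0588 × 0.153² = 0.04158.
D = q·S·CD = 108.6 × 3.35 × 0.04158 = 15.12 N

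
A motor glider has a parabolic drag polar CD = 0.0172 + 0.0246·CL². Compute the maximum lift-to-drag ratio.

(L/D)max = 24.3

For CD = CD0 + K·CL², (L/D)max occurs at CL* = √(CD0/K) and equals 1/(2√(K·CD0)).
(L/D)max = 1/(2√(0.0246 × 0.0172)) = 1/(2 × 0.02057) = 24.3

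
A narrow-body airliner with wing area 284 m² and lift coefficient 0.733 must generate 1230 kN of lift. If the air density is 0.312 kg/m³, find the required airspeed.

L = ½ρv²S·CL ⇒ v = √(2L/(ρ·S·CL))
v = √(2 × 1.23×10^6 / (0.312 × 284 × 0.733)) = √37880 = 195 m/s

v = 195 m/s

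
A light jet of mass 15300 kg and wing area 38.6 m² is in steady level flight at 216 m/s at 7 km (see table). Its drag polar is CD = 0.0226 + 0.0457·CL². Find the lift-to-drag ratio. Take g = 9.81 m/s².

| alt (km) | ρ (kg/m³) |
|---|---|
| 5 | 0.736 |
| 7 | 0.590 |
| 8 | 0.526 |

L/D = 10.8

At 7 km, from the table: ρ = 0.590 kg/m³.
Level flight ⇒ L = W = m·g = 15300 × 9.81 = 1.5009×10^5 N.
Dynamic pressure q = 0.5 × 0.59 × 216² = 13760 Pa.
CL = 2W/(ρv²S) = 2×1.5009×10^5/(0.59×216²×38.6) = 0.2825.
CD = 0.0226 + 0.0457 × 0.2825² = 0.02625.
L/D = CL/CD = 0.2825 / 0.02625 = 10.8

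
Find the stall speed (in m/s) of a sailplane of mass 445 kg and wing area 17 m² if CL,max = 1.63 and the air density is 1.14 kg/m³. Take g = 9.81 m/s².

Stall occurs when L = W at CL,max. W = mg = 445 × 9.81 = 4365 N.
V_stall = √(2W/(ρ·S·CL,max)) = √(2 × 4365 / (1.14 × 17 × 1.63))
V_stall = √276.4 = 16.6 m/s

V_stall = 16.6 m/s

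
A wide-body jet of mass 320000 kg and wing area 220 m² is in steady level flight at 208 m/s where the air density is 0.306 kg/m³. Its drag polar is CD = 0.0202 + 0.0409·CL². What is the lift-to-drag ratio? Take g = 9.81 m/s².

L/D = 10.3

In steady level flight, lift balances weight: W = mg = 320000 × 9.81 = 3.1392×10^6 N.
Dynamic pressure q = 0.5 × 0.306 × 208² = 6619 Pa.
Required CL = L/(qS) = 3.1392×10^6/(6619·220) = 2.156.
CD = 0.0202 + 0.0409 × 2.156² = 0.2103.
L/D = CL/CD = 2.156 / 0.2103 = 10.3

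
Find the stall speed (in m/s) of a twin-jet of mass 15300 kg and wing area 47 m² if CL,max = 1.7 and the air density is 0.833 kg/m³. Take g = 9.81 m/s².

V_stall = 67.2 m/s

Weight W = mg = 15300 × 9.81 = 1.501×10^5 N.
V_stall = √(2W/(ρ·S·CL,max)) = √(2 × 1.501×10^5 / (0.833 × 47 × 1.7))
V_stall = √4510 = 67.2 m/s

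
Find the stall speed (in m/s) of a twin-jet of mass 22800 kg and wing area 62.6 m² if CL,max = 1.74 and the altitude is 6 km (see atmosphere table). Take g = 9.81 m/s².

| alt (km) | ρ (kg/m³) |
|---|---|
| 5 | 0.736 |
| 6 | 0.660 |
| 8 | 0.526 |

V_stall = 78.9 m/s

At 6 km, from the table: ρ = 0.660 kg/m³.
Stall occurs when L = W at CL,max. W = mg = 22800 × 9.81 = 2.237×10^5 N.
V_stall = √(2W/(ρ·S·CL,max)) = √(2 × 2.237×10^5 / (0.66 × 62.6 × 1.74))
V_stall = √6223 = 78.9 m/s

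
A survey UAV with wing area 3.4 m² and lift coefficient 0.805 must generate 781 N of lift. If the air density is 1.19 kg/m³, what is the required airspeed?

v = 21.9 m/s

L = ½ρv²S·CL ⇒ v = √(2L/(ρ·S·CL))
v = √(2 × 781 / (1.19 × 3.4 × 0.805)) = √479.6 = 21.9 m/s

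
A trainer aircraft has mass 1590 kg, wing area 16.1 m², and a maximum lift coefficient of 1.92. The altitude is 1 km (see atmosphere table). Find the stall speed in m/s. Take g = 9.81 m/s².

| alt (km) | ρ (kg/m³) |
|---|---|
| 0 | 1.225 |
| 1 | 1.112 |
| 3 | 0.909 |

At 1 km, from the table: ρ = 1.112 kg/m³.
Stall occurs when L = W at CL,max. W = mg = 1590 × 9.81 = 15600 N.
V_stall = √(2W/(ρ·S·CL,max)) = √(2 × 15600 / (1.112 × 16.1 × 1.92))
V_stall = √907.5 = 30.1 m/s

V_stall = 30.1 m/s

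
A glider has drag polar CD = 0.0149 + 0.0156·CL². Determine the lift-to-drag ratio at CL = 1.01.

L/D = 32.8

CD = 0.0149 + 0.0156 × 1.01² = 0.03081
L/D = CL/CD = 1.01 / 0.03081 = 32.8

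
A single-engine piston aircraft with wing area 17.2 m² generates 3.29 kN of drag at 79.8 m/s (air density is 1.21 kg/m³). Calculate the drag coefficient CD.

CD = 0.0496

From D = ½ρv²S·CD, rearranging gives CD = 2D/(ρv²S).
CD = 2 × 3290 / (1.21 × 79.8² × 17.2) = 0.0496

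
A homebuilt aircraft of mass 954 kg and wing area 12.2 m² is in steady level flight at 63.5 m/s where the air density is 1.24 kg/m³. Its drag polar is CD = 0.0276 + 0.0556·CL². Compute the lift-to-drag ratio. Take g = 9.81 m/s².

Level flight ⇒ L = W = m·g = 954 × 9.81 = 9358.7 N.
q = ½ρv² = ½ × 1.24 × 63.5² = 2500 Pa.
Required CL = L/(qS) = 9358.7/(2500·12.2) = 0.3068.
CD = 0.0276 + 0.0556 × 0.3068² = 0.03283.
L/D = CL/CD = 0.3068 / 0.03283 = 9.35

L/D = 9.35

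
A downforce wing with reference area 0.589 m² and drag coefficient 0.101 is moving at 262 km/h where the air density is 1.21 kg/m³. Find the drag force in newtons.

Convert speed: v = 262 km/h ÷ 3.6 = 72.78 m/s.
D = ½ρv²S·CD = ½ × 1.21 × 72.78² × 0.589 × 0.101 = 191 N

D = 191 N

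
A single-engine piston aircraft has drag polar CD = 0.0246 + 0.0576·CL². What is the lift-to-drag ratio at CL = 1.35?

L/D = 10.4

CD = 0.0246 + 0.0576 × 1.35² = 0.1296
L/D = CL/CD = 1.35 / 0.1296 = 10.4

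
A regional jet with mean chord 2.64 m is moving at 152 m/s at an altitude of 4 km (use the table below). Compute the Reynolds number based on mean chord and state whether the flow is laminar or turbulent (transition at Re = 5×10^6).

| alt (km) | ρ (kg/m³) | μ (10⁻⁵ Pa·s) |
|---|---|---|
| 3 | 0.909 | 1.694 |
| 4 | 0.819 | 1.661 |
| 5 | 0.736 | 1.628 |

Re = 1.98×10^7 (turbulent)

At 4 km, from the table: ρ = 0.819 kg/m³, μ = 1.661×10⁻⁵ Pa·s.
Re = ρ·v·c/μ = 0.819 × 152 × 2.64 / (1.661×10⁻⁵) = 1.98×10^7
Since 1.98×10^7 > 5×10^6, the flow is turbulent.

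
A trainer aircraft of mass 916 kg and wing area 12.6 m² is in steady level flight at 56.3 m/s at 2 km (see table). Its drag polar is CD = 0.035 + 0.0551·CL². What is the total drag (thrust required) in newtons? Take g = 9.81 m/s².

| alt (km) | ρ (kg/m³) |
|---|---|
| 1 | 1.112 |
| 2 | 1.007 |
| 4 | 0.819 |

At 2 km, from the table: ρ = 1.007 kg/m³.
Level flight ⇒ L = W = m·g = 916 × 9.81 = 8986 N.
q = ½ρv² = ½ × 1.007 × 56.3² = 1596 Pa.
Required CL = L/(qS) = 8986/(1596·12.6) = 0.4469.
CD = 0.035 + 0.0551 × 0.4469² = 0.046.
D = q·S·CD = 1596 × 12.6 × 0.046 = 925.1 N

D = 925 N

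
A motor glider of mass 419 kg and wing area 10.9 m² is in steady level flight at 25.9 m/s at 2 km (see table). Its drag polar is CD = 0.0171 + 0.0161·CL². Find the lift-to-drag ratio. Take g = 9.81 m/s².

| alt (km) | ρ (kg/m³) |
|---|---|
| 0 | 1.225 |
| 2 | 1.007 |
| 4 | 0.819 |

At 2 km, from the table: ρ = 1.007 kg/m³.
Level flight ⇒ L = W = m·g = 419 × 9.81 = 4110.4 N.
Dynamic pressure q = 0.5 × 1.007 × 25.9² = 337.8 Pa.
Required CL = L/(qS) = 4110.4/(337.8·10.9) = 1.116.
CD = 0.0171 + 0.0161 × 1.116² = 0.03717.
L/D = CL/CD = 1.116 / 0.03717 = 30

L/D = 30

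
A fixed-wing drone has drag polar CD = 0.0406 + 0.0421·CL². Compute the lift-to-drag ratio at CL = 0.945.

L/D = 12.1

CD = 0.0406 + 0.0421 × 0.945² = 0.0782
L/D = CL/CD = 0.945 / 0.0782 = 12.1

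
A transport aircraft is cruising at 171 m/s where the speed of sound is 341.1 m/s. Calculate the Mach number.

M = 0.501

M = v/a = 171 / 341.1 = 0.501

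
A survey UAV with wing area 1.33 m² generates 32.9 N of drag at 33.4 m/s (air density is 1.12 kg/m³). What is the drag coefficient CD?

From D = ½ρv²S·CD, rearranging gives CD = 2D/(ρv²S).
CD = 2 × 32.9 / (1.12 × 33.4² × 1.33) = 0.0396

CD = 0.0396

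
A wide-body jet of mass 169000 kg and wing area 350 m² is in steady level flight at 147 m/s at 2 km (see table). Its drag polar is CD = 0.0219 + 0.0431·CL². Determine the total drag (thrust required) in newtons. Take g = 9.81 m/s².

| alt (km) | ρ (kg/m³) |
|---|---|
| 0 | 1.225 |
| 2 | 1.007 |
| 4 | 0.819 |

At 2 km, from the table: ρ = 1.007 kg/m³.
Level flight ⇒ L = W = m·g = 169000 × 9.81 = 1.6579×10^6 N.
q = ½ρv² = ½ × 1.007 × 147² = 10880 Pa.
Required CL = L/(qS) = 1.6579×10^6/(10880·350) = 0.4354.
CD = 0.0219 + 0.0431 × 0.4354² = 0.03007.
D = q·S·CD = 10880 × 350 × 0.03007 = 1.145×10^5 N

D = 1.15×10^5 N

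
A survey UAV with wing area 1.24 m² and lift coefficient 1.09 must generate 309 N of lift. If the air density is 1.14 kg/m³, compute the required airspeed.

v = 20 m/s

L = ½ρv²S·CL ⇒ v = √(2L/(ρ·S·CL))
v = √(2 × 309 / (1.14 × 1.24 × 1.09)) = √401.1 = 20 m/s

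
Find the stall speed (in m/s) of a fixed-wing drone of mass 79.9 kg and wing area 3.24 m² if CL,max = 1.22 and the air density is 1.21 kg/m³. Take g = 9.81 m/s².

Weight W = mg = 79.9 × 9.81 = 783.8 N.
V_stall = √(2W/(ρ·S·CL,max)) = √(2 × 783.8 / (1.21 × 3.24 × 1.22))
V_stall = √327.8 = 18.1 m/s

V_stall = 18.1 m/s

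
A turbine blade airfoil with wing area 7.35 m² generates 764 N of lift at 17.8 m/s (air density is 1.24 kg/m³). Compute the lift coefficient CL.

From L = ½ρv²S·CL, rearranging gives CL = 2L/(ρv²S).
CL = 2 × 764 / (1.24 × 17.8² × 7.35) = 0.529

CL = 0.529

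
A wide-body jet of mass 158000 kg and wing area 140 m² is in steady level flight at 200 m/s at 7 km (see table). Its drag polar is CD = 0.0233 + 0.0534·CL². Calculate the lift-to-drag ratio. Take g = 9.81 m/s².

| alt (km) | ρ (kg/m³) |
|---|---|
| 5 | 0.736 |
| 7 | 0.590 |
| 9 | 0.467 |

L/D = 13.3

At 7 km, from the table: ρ = 0.590 kg/m³.
Level flight ⇒ L = W = m·g = 158000 × 9.81 = 1.55×10^6 N.
q = ½ρv² = ½ × 0.59 × 200² = 11800 Pa.
CL = W/(q·S) = 1.55×10^6 / (11800 × 140) = 0.9382.
CD = 0.0233 + 0.0534 × 0.9382² = 0.07031.
L/D = CL/CD = 0.9382 / 0.07031 = 13.3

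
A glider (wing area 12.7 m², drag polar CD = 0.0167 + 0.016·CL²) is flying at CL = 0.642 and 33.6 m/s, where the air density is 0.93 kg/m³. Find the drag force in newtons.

D = 155 N

CD = 0.0167 + 0.016 × 0.642² = 0.02329
D = ½ρv²S·CD = ½ × 0.93 × 33.6² × 12.7 × 0.02329 = 155 N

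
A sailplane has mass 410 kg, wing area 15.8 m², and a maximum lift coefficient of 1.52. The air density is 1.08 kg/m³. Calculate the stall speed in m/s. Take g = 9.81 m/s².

Weight W = mg = 410 × 9.81 = 4022 N.
V_stall = √(2W/(ρ·S·CL,max)) = √(2 × 4022 / (1.08 × 15.8 × 1.52))
V_stall = √310.1 = 17.6 m/s

V_stall = 17.6 m/s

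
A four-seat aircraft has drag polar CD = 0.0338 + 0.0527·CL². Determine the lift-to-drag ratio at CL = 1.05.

CD = 0.0338 + 0.0527 × 1.05² = 0.0919
L/D = CL/CD = 1.05 / 0.0919 = 11.4

L/D = 11.4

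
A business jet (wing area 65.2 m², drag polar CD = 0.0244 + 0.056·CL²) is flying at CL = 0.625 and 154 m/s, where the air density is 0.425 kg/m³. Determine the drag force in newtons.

D = 15200 N

CD = 0.0244 + 0.056 × 0.625² = 0.04628
D = ½ρv²S·CD = ½ × 0.425 × 154² × 65.2 × 0.04628 = 15200 N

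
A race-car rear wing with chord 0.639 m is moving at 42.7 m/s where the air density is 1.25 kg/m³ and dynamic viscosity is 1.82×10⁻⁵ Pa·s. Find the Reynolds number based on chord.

Re = 1.87×10^6

Re = ρ·v·c/μ = 1.25 × 42.7 × 0.639 / (1.82×10⁻⁵) = 1.87×10^6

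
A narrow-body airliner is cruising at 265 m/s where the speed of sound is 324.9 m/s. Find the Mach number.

M = v/a = 265 / 324.9 = 0.816

M = 0.816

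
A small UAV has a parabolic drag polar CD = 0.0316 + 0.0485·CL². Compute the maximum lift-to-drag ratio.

For CD = CD0 + K·CL², (L/D)max occurs at CL* = √(CD0/K) and equals 1/(2√(K·CD0)).
(L/D)max = 1/(2√(0.0485 × 0.0316)) = 1/(2 × 0.03915) = 12.8

(L/D)max = 12.8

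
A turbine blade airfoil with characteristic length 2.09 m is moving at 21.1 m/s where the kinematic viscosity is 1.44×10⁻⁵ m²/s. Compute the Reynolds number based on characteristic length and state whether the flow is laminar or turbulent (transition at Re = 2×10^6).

Re = v·c/ν = 21.1 × 2.09 / (1.44×10⁻⁵) = 3.06×10^6
Since 3.06×10^6 > 2×10^6, the flow is turbulent.

Re = 3.06×10^6 (turbulent)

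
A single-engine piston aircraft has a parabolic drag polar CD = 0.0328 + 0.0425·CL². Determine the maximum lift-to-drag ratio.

(L/D)max = 13.4

For CD = CD0 + K·CL², (L/D)max occurs at CL* = √(CD0/K) and equals 1/(2√(K·CD0)).
(L/D)max = 1/(2√(0.0425 × 0.0328)) = 1/(2 × 0.03734) = 13.4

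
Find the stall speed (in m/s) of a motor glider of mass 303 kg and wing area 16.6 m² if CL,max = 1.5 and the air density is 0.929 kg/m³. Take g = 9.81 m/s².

Stall occurs when L = W at CL,max. W = mg = 303 × 9.81 = 2972 N.
From L = ½ρV²S·CL,max = W: V_stall = √(2W/(ρSCL,max)) = √(2·2972/(0.929·16.6·1.5))
V_stall = √257 = 16 m/s

V_stall = 16 m/s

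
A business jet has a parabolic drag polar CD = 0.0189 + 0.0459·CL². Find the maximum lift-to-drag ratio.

For CD = CD0 + K·CL², (L/D)max occurs at CL* = √(CD0/K) and equals 1/(2√(K·CD0)).
(L/D)max = 1/(2√(0.0459 × 0.0189)) = 1/(2 × 0.02945) = 17

(L/D)max = 17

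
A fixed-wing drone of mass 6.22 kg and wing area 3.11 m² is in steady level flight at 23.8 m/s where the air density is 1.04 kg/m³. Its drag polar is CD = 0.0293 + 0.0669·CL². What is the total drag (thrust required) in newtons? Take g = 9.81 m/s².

In steady level flight, lift balances weight: W = mg = 6.22 × 9.81 = 61.018 N.
Dynamic pressure q = 0.5 × 1.04 × 23.8² = 294.5 Pa.
Required CL = L/(qS) = 61.018/(294.5·3.11) = 0.06661.
CD = 0.0293 + 0.0669 × 0.06661² = 0.0296.
D = q·S·CD = 294.5 × 3.11 × 0.0296 = 27.11 N

D = 27.1 N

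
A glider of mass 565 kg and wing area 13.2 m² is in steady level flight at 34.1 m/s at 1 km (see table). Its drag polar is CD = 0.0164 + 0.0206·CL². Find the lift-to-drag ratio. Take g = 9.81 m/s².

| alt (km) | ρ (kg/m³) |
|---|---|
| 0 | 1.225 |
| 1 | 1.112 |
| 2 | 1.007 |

At 1 km, from the table: ρ = 1.112 kg/m³.
Weight W = mg = 565 × 9.81 = 5542.7 N; in level flight L = W.
q = ½ρv² = ½ × 1.112 × 34.1² = 646.5 Pa.
CL = 2W/(ρv²S) = 2×5542.7/(1.112×34.1²×13.2) = 0.6495.
CD = 0.0164 + 0.0206 × 0.6495² = 0.02509.
L/D = CL/CD = 0.6495 / 0.02509 = 25.9

L/D = 25.9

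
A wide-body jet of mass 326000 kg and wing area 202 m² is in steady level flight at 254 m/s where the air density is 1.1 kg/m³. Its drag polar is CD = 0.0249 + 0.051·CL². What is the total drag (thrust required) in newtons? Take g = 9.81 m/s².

D = 2.51×10^5 N

In steady level flight, lift balances weight: W = mg = 326000 × 9.81 = 3.1981×10^6 N.
Dynamic pressure q = 0.5 × 1.1 × 254² = 35480 Pa.
CL = 2W/(ρv²S) = 2×3.1981×10^6/(1.1×254²×202) = 0.4462.
CD = 0.0249 + 0.051 × 0.4462² = 0.03505.
D = q·S·CD = 35480 × 202 × 0.03505 = 2.512×10^5 N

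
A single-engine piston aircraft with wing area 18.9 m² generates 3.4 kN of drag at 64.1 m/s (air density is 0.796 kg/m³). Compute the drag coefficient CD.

CD = 0.11

From D = ½ρv²S·CD, rearranging gives CD = 2D/(ρv²S).
CD = 2 × 3400 / (0.796 × 64.1² × 18.9) = 0.11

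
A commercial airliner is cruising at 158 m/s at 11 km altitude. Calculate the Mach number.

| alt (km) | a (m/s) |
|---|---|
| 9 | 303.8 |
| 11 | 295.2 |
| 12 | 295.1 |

At 11 km, from the table: a = 295.2 m/s.
M = v/a = 158 / 295.2 = 0.535

M = 0.535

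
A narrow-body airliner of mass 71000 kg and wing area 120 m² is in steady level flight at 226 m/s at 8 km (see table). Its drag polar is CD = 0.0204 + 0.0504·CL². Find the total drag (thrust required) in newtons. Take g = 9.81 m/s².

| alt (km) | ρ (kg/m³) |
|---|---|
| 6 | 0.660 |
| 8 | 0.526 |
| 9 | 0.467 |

At 8 km, from the table: ρ = 0.526 kg/m³.
Weight W = mg = 71000 × 9.81 = 6.9651×10^5 N; in level flight L = W.
Dynamic pressure q = 0.5 × 0.526 × 226² = 13430 Pa.
Required CL = L/(qS) = 6.9651×10^5/(13430·120) = 0.4321.
CD = 0.0204 + 0.0504 × 0.4321² = 0.02981.
D = q·S·CD = 13430 × 120 × 0.02981 = 48050 N

D = 48100 N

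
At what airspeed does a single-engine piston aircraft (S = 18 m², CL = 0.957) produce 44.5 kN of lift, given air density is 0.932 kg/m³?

v = 74.5 m/s

L = ½ρv²S·CL ⇒ v = √(2L/(ρ·S·CL))
v = √(2 × 44500 / (0.932 × 18 × 0.957)) = √5544 = 74.5 m/s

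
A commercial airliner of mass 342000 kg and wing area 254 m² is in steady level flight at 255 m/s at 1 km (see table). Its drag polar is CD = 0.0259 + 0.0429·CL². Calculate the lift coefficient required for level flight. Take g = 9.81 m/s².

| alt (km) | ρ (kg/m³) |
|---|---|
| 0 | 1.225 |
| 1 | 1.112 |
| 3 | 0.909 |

At 1 km, from the table: ρ = 1.112 kg/m³.
In steady level flight, lift balances weight: W = mg = 342000 × 9.81 = 3.355×10^6 N.
q = ½ρv² = ½ × 1.112 × 255² = 36150 Pa.
CL = W/(q·S) = 3.355×10^6 / (36150 × 254) = 0.3653.

CL = 0.365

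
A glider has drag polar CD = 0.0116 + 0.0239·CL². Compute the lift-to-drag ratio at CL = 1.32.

L/D = 24.8

CD = 0.0116 + 0.0239 × 1.32² = 0.05324
L/D = CL/CD = 1.32 / 0.05324 = 24.8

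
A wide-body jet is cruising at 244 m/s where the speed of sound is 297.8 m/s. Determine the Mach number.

M = 0.819

M = v/a = 244 / 297.8 = 0.819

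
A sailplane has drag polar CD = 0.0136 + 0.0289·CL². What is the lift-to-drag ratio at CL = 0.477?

CD = 0.0136 + 0.0289 × 0.477² = 0.02018
L/D = CL/CD = 0.477 / 0.02018 = 23.6

L/D = 23.6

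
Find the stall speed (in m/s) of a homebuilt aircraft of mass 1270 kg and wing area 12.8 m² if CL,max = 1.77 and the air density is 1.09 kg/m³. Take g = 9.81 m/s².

V_stall = 31.8 m/s

At stall, lift equals weight: L = W = m·g = 1270 × 9.81 = 12460 N.
V_stall = √(2W/(ρ·S·CL,max)) = √(2 × 12460 / (1.09 × 12.8 × 1.77))
V_stall = √1009 = 31.8 m/s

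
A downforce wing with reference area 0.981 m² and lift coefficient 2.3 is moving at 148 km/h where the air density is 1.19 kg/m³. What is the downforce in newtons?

L = 2270 N

Convert speed: v = 148 km/h ÷ 3.6 = 41.11 m/s.
Dynamic pressure q = ½ρv² = ½ × 1.19 × 41.11² = 1006 Pa.
L = q·S·CL = 1006 × 0.981 × 2.3 = 2270 N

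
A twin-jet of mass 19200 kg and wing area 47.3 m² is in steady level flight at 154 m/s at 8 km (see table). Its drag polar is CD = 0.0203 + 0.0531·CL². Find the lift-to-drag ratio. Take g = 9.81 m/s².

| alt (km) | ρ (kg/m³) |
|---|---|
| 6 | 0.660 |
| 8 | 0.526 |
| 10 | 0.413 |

At 8 km, from the table: ρ = 0.526 kg/m³.
In steady level flight, lift balances weight: W = mg = 19200 × 9.81 = 1.8835×10^5 N.
q = ½ρv² = ½ × 0.526 × 154² = 6237 Pa.
Required CL = L/(qS) = 1.8835×10^5/(6237·47.3) = 0.6384.
CD = 0.0203 + 0.0531 × 0.6384² = 0.04194.
L/D = CL/CD = 0.6384 / 0.04194 = 15.2

L/D = 15.2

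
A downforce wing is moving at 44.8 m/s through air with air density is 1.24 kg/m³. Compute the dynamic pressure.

q = ½ρv² = ½ × 1.24 × 44.8² = 1240 Pa

q = 1240 Pa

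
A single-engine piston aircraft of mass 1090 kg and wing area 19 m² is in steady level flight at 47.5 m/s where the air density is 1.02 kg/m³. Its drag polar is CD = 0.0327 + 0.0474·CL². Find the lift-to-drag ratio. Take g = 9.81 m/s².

Level flight ⇒ L = W = m·g = 1090 × 9.81 = 10693 N.
Dynamic pressure q = 0.5 × 1.02 × 47.5² = 1151 Pa.
Required CL = L/(qS) = 10693/(1151·19) = 0.4891.
CD = 0.0327 + 0.0474 × 0.4891² = 0.04404.
L/D = CL/CD = 0.4891 / 0.04404 = 11.1

L/D = 11.1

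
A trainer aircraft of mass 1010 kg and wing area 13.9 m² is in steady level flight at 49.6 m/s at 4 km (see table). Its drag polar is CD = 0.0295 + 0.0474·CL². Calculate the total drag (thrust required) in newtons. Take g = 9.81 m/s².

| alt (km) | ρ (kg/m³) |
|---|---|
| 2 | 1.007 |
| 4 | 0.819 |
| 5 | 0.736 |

At 4 km, from the table: ρ = 0.819 kg/m³.
In steady level flight, lift balances weight: W = mg = 1010 × 9.81 = 9908.1 N.
Dynamic pressure q = 0.5 × 0.819 × 49.6² = 1007 Pa.
Required CL = L/(qS) = 9908.1/(1007·13.9) = 0.7076.
CD = 0.0295 + 0.0474 × 0.7076² = 0.05323.
D = q·S·CD = 1007 × 13.9 × 0.05323 = 745.4 N

D = 745 N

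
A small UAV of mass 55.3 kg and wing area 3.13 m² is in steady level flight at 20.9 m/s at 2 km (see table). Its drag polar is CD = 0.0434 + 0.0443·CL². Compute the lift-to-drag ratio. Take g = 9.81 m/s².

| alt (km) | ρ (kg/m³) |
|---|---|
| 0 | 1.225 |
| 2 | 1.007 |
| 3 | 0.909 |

At 2 km, from the table: ρ = 1.007 kg/m³.
Weight W = mg = 55.3 × 9.81 = 542.49 N; in level flight L = W.
Dynamic pressure q = 0.5 × 1.007 × 20.9² = 219.9 Pa.
CL = W/(q·S) = 542.49 / (219.9 × 3.13) = 0.7881.
CD = 0.0434 + 0.0443 × 0.7881² = 0.07091.
L/D = CL/CD = 0.7881 / 0.07091 = 11.1

L/D = 11.1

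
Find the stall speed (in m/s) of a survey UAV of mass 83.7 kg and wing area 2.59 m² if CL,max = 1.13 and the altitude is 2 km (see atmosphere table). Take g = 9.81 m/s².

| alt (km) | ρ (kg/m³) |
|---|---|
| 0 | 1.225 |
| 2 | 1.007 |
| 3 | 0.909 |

V_stall = 23.6 m/s

At 2 km, from the table: ρ = 1.007 kg/m³.
Stall occurs when L = W at CL,max. W = mg = 83.7 × 9.81 = 821.1 N.
From L = ½ρV²S·CL,max = W: V_stall = √(2W/(ρSCL,max)) = √(2·821.1/(1.007·2.59·1.13))
V_stall = √557.2 = 23.6 m/s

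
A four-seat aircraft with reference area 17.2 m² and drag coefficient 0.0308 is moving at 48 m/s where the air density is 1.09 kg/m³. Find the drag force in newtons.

Dynamic pressure q = ½ρv² = ½ × 1.09 × 48² = 1256 Pa.
D = q·S·CD = 1256 × 17.2 × 0.0308 = 665 N

D = 665 N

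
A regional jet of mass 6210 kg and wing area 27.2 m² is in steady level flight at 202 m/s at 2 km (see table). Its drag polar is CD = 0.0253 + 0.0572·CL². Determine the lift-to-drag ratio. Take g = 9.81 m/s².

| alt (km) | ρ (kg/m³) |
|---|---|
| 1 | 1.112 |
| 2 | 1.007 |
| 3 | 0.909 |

At 2 km, from the table: ρ = 1.007 kg/m³.
In steady level flight, lift balances weight: W = mg = 6210 × 9.81 = 60920 N.
Dynamic pressure q = 0.5 × 1.007 × 202² = 20540 Pa.
CL = 2W/(ρv²S) = 2×60920/(1.007×202²×27.2) = 0.109.
CD = 0.0253 + 0.0572 × 0.109² = 0.02598.
L/D = CL/CD = 0.109 / 0.02598 = 4.2

L/D = 4.2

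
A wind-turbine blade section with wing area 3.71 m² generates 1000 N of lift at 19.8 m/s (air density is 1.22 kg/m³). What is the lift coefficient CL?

CL = 1.13

From L = ½ρv²S·CL, rearranging gives CL = 2L/(ρv²S).
CL = 2 × 1000 / (1.22 × 19.8² × 3.71) = 1.13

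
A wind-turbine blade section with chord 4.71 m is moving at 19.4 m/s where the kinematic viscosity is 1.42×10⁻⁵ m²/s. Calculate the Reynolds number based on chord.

Re = v·c/ν = 19.4 × 4.71 / (1.42×10⁻⁵) = 6.43×10^6

Re = 6.43×10^6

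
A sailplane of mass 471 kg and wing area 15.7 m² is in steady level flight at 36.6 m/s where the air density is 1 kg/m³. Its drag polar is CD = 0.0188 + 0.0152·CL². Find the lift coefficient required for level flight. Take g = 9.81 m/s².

Level flight ⇒ L = W = m·g = 471 × 9.81 = 4620.5 N.
q = ½ρv² = ½ × 1 × 36.6² = 669.8 Pa.
CL = W/(q·S) = 4620.5 / (669.8 × 15.7) = 0.4394.

CL = 0.439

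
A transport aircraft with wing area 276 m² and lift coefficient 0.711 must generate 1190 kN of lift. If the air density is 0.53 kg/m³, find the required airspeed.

v = 151 m/s

L = ½ρv²S·CL ⇒ v = √(2L/(ρ·S·CL))
v = √(2 × 1.19×10^6 / (0.53 × 276 × 0.711)) = √22880 = 151 m/s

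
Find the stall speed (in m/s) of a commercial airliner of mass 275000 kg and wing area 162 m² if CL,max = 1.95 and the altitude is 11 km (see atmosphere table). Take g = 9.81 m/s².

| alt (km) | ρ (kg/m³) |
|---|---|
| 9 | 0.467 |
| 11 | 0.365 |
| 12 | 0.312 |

At 11 km, from the table: ρ = 0.365 kg/m³.
Weight W = mg = 275000 × 9.81 = 2.698×10^6 N.
V_stall = √(2W/(ρ·S·CL,max)) = √(2 × 2.698×10^6 / (0.365 × 162 × 1.95))
V_stall = √46790 = 216 m/s

V_stall = 216 m/s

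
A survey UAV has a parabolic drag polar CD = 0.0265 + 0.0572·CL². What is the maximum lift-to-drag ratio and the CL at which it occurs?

(L/D)max = 12.8, at CL = 0.681

For CD = CD0 + K·CL², (L/D)max occurs at CL* = √(CD0/K) and equals 1/(2√(K·CD0)).
(L/D)max = 1/(2√(0.0572 × 0.0265)) = 1/(2 × 0.03893) = 12.8
CL* = √(0.0265/0.0572) = 0.681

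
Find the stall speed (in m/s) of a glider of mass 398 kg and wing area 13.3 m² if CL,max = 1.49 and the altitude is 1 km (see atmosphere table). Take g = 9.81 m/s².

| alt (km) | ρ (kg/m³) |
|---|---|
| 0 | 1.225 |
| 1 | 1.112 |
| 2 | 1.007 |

At 1 km, from the table: ρ = 1.112 kg/m³.
Weight W = mg = 398 × 9.81 = 3904 N.
V_stall = √(2W/(ρ·S·CL,max)) = √(2 × 3904 / (1.112 × 13.3 × 1.49))
V_stall = √354.4 = 18.8 m/s

V_stall = 18.8 m/s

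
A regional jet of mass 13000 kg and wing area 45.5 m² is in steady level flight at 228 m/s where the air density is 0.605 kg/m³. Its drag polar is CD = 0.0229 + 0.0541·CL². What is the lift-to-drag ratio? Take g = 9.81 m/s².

L/D = 7.24

In steady level flight, lift balances weight: W = mg = 13000 × 9.81 = 1.2753×10^5 N.
q = ½ρv² = ½ × 0.605 × 228² = 15730 Pa.
CL = 2W/(ρv²S) = 2×1.2753×10^5/(0.605×228²×45.5) = 0.1782.
CD = 0.0229 + 0.0541 × 0.1782² = 0.02462.
L/D = CL/CD = 0.1782 / 0.02462 = 7.24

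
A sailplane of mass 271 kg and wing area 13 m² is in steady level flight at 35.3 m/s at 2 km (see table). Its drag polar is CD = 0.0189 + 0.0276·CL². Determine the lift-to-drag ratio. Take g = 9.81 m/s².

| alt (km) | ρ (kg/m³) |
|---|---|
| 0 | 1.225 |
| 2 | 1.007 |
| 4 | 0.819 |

At 2 km, from the table: ρ = 1.007 kg/m³.
In steady level flight, lift balances weight: W = mg = 271 × 9.81 = 2658.5 N.
Dynamic pressure q = 0.5 × 1.007 × 35.3² = 627.4 Pa.
CL = W/(q·S) = 2658.5 / (627.4 × 13) = 0.3259.
CD = 0.0189 + 0.0276 × 0.3259² = 0.02183.
L/D = CL/CD = 0.3259 / 0.02183 = 14.9

L/D = 14.9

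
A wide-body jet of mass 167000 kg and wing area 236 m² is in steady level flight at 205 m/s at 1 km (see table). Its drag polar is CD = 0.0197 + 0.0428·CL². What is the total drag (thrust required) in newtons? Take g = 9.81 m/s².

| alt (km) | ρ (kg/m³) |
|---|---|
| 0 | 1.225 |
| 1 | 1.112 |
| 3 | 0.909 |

At 1 km, from the table: ρ = 1.112 kg/m³.
Weight W = mg = 167000 × 9.81 = 1.6383×10^6 N; in level flight L = W.
q = ½ρv² = ½ × 1.112 × 205² = 23370 Pa.
CL = W/(q·S) = 1.6383×10^6 / (23370 × 236) = 0.2971.
CD = 0.0197 + 0.0428 × 0.2971² = 0.02348.
D = q·S·CD = 23370 × 236 × 0.02348 = 1.295×10^5 N

D = 1.29×10^5 N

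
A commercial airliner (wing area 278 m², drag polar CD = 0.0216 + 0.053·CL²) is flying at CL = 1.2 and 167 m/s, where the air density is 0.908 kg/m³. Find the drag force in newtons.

CD = 0.0216 + 0.053 × 1.2² = 0.09792
D = ½ρv²S·CD = ½ × 0.908 × 167² × 278 × 0.09792 = 3.45×10^5 N

D = 3.45×10^5 N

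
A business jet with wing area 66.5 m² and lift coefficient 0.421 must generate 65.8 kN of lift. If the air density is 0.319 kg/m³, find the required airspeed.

L = ½ρv²S·CL ⇒ v = √(2L/(ρ·S·CL))
v = √(2 × 65800 / (0.319 × 66.5 × 0.421)) = √14740 = 121 m/s

v = 121 m/s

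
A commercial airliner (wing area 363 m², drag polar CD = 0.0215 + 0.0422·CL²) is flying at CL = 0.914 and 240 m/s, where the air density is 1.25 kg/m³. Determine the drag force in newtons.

D = 7.42×10^5 N

CD = 0.0215 + 0.0422 × 0.914² = 0.05675
D = ½ρv²S·CD = ½ × 1.25 × 240² × 363 × 0.05675 = 7.42×10^5 N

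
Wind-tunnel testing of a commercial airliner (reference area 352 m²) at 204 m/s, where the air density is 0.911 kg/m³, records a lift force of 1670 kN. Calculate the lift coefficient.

CL = 0.25

From L = ½ρv²S·CL, rearranging gives CL = 2L/(ρv²S).
CL = 2 × 1.67×10^6 / (0.911 × 204² × 352) = 0.25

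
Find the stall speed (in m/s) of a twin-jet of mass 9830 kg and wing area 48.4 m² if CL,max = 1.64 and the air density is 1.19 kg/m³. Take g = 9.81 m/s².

At stall, lift equals weight: L = W = m·g = 9830 × 9.81 = 96430 N.
V_stall = √(2W/(ρ·S·CL,max)) = √(2 × 96430 / (1.19 × 48.4 × 1.64))
V_stall = √2042 = 45.2 m/s

V_stall = 45.2 m/s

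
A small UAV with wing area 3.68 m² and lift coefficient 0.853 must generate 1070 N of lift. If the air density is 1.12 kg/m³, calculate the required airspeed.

v = 24.7 m/s

L = ½ρv²S·CL ⇒ v = √(2L/(ρ·S·CL))
v = √(2 × 1070 / (1.12 × 3.68 × 0.853)) = √608.7 = 24.7 m/s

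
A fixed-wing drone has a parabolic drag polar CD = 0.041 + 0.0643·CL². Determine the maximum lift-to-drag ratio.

For CD = CD0 + K·CL², (L/D)max occurs at CL* = √(CD0/K) and equals 1/(2√(K·CD0)).
(L/D)max = 1/(2√(0.0643 × 0.041)) = 1/(2 × 0.05134) = 9.74

(L/D)max = 9.74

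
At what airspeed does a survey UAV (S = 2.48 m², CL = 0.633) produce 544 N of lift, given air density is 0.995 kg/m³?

v = 26.4 m/s

L = ½ρv²S·CL ⇒ v = √(2L/(ρ·S·CL))
v = √(2 × 544 / (0.995 × 2.48 × 0.633)) = √696.5 = 26.4 m/s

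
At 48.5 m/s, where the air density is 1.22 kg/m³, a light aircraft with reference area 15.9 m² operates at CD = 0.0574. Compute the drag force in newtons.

D = 1310 N

Dynamic pressure q = ½ρv² = ½ × 1.22 × 48.5² = 1435 Pa.
D = q·S·CD = 1435 × 15.9 × 0.0574 = 1310 N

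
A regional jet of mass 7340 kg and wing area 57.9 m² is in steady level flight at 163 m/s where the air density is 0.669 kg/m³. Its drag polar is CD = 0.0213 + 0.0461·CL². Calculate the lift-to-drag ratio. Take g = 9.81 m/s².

Weight W = mg = 7340 × 9.81 = 72005 N; in level flight L = W.
q = ½ρv² = ½ × 0.669 × 163² = 8887 Pa.
CL = W/(q·S) = 72005 / (8887 × 57.9) = 0.1399.
CD = 0.0213 + 0.0461 × 0.1399² = 0.0222.
L/D = CL/CD = 0.1399 / 0.0222 = 6.3

L/D = 6.3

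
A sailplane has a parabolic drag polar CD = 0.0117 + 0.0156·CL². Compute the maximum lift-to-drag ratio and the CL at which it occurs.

(L/D)max = 37, at CL = 0.866

For CD = CD0 + K·CL², (L/D)max occurs at CL* = √(CD0/K) and equals 1/(2√(K·CD0)).
(L/D)max = 1/(2√(0.0156 × 0.0117)) = 1/(2 × 0.01351) = 37
CL* = √(0.0117/0.0156) = 0.866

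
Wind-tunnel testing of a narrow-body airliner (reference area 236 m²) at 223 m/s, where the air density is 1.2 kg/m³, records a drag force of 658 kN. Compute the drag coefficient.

From D = ½ρv²S·CD, rearranging gives CD = 2D/(ρv²S).
CD = 2 × 6.58×10^5 / (1.2 × 223² × 236) = 0.0934

CD = 0.0934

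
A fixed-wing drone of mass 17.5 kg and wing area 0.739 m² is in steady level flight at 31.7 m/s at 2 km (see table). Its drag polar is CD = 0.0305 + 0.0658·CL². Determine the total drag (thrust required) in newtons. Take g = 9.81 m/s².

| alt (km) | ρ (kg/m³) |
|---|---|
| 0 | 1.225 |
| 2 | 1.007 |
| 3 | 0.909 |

At 2 km, from the table: ρ = 1.007 kg/m³.
In steady level flight, lift balances weight: W = mg = 17.5 × 9.81 = 171.68 N.
Dynamic pressure q = 0.5 × 1.007 × 31.7² = 506 Pa.
Required CL = L/(qS) = 171.68/(506·0.739) = 0.4591.
CD = 0.0305 + 0.0658 × 0.4591² = 0.04437.
D = q·S·CD = 506 × 0.739 × 0.04437 = 16.59 N

D = 16.6 N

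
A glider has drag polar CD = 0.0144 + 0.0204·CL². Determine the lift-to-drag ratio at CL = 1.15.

L/D = 27.8

CD = 0.0144 + 0.0204 × 1.15² = 0.04138
L/D = CL/CD = 1.15 / 0.04138 = 27.8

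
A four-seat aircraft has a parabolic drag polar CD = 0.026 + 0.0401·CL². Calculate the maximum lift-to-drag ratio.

(L/D)max = 15.5

For CD = CD0 + K·CL², (L/D)max occurs at CL* = √(CD0/K) and equals 1/(2√(K·CD0)).
(L/D)max = 1/(2√(0.0401 × 0.026)) = 1/(2 × 0.03229) = 15.5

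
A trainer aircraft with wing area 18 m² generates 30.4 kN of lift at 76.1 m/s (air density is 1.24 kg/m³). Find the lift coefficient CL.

CL = 0.47

From L = ½ρv²S·CL, rearranging gives CL = 2L/(ρv²S).
CL = 2 × 30400 / (1.24 × 76.1² × 18) = 0.47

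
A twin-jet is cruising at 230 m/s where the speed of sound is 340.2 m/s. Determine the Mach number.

M = v/a = 230 / 340.2 = 0.676

M = 0.676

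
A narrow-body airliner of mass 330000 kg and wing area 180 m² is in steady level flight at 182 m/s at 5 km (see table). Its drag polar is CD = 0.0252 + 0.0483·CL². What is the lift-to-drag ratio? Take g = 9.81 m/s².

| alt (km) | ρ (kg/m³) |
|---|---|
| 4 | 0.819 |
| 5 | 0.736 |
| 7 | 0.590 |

At 5 km, from the table: ρ = 0.736 kg/m³.
Weight W = mg = 330000 × 9.81 = 3.2373×10^6 N; in level flight L = W.
Dynamic pressure q = 0.5 × 0.736 × 182² = 12190 Pa.
CL = W/(q·S) = 3.2373×10^6 / (12190 × 180) = 1.475.
CD = 0.0252 + 0.0483 × 1.475² = 0.1303.
L/D = CL/CD = 1.475 / 0.1303 = 11.3

L/D = 11.3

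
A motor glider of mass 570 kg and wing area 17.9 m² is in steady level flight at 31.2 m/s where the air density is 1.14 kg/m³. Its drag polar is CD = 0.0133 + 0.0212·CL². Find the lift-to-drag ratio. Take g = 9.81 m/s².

L/D = 28.1

In steady level flight, lift balances weight: W = mg = 570 × 9.81 = 5591.7 N.
Dynamic pressure q = 0.5 × 1.14 × 31.2² = 554.9 Pa.
Required CL = L/(qS) = 5591.7/(554.9·17.9) = 0.563.
CD = 0.0133 + 0.0212 × 0.563² = 0.02002.
L/D = CL/CD = 0.563 / 0.02002 = 28.1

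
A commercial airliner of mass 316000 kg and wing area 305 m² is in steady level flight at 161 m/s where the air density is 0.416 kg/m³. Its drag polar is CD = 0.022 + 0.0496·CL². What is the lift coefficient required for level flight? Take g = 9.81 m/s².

In steady level flight, lift balances weight: W = mg = 316000 × 9.81 = 3.1×10^6 N.
q = ½ρv² = ½ × 0.416 × 161² = 5392 Pa.
CL = 2W/(ρv²S) = 2×3.1×10^6/(0.416×161²×305) = 1.885.

CL = 1.89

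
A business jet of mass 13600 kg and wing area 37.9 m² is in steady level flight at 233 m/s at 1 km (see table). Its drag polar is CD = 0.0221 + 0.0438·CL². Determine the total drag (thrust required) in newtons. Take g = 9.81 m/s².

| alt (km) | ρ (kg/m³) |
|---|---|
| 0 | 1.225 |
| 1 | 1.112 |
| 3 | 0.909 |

At 1 km, from the table: ρ = 1.112 kg/m³.
Weight W = mg = 13600 × 9.81 = 1.3342×10^5 N; in level flight L = W.
q = ½ρv² = ½ × 1.112 × 233² = 30180 Pa.
Required CL = L/(qS) = 1.3342×10^5/(30180·37.9) = 0.1166.
CD = 0.0221 + 0.0438 × 0.1166² = 0.0227.
D = q·S·CD = 30180 × 37.9 × 0.0227 = 25960 N

D = 26000 N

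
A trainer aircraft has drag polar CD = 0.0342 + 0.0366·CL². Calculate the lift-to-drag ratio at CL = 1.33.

L/D = 13.4

CD = 0.0342 + 0.0366 × 1.33² = 0.09894
L/D = CL/CD = 1.33 / 0.09894 = 13.4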